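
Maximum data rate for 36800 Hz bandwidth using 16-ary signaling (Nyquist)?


Rate = 2 * B * log2(M) = 2 * 36800 * 4.0 = 294400.0

294400.0 bps


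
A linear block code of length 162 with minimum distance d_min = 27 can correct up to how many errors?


Correction capability = floor((d-1)/2) = floor((27-1)/2) = 13

13 errors


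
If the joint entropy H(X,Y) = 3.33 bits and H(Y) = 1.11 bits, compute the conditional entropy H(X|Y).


H(X|Y) = H(X,Y) - H(Y) = 3.33 - 1.11 = 2.22

2.22 bits


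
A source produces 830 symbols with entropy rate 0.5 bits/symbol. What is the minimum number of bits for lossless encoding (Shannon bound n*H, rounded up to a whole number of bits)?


Minimum bits >= n * H = 830 * 0.5 = 415.0, rounded up to a whole number of bits = 415

415 bits


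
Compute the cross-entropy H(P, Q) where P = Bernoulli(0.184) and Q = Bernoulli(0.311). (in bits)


H(P,Q) = -p*log2(q) - (1-p)*log2(1-q). -0.184*log2(0.311) = 0.310042; -0.816*log2(0.689) = 0.438538. H(P,Q) = 0.310042 + 0.438538 = 0.7486

0.7486 bits


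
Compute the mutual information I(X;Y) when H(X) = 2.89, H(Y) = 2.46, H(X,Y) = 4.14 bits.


I(X;Y) = H(X) + H(Y) - H(X,Y) = 2.89 + 2.46 - 4.14 = 1.21

1.21 bits


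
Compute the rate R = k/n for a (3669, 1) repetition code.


Rate = k/n = 1/3669

1/3669


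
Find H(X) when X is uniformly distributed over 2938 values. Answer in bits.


H = log2(n) = log2(2938) = 11.5206

11.5206 bits


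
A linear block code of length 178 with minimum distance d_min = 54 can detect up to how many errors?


Detection capability = d_min - 1 = 54 - 1 = 53

53 errors


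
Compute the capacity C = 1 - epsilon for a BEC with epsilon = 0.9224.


C = 1 - epsilon = 1 - 0.9224 = 0.0776

0.0776 bits


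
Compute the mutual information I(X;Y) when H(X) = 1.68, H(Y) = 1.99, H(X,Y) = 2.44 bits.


I(X;Y) = H(X) + H(Y) - H(X,Y) = 1.68 + 1.99 - 2.44 = 1.23

1.23 bits


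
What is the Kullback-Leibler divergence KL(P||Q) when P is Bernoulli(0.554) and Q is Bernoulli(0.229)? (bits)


KL = p*log2(p/q) + (1-p)*log2((1-p)/(1-q)) = 0.554*log2(0.554/0.229) + 0.446*log2(0.446/0.771) = 0.3539

0.3539 bits


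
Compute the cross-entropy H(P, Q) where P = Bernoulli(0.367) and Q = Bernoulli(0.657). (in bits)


H(P,Q) = -p*log2(q) - (1-p)*log2(1-q). -0.367*log2(0.657) = 0.222415; -0.633*log2(0.343) = 0.977174. H(P,Q) = 0.222415 + 0.977174 = 1.1996

1.1996 bits


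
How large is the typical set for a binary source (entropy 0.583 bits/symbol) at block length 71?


log2|A_typical| = nH = 71 * 0.583 = 41.393, so |A_typical| ~ 2^41.393 = 2.888e+12

2.888e+12


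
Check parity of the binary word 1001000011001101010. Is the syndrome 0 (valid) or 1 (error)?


Syndrome = XOR of all bits = 1 XOR 0 XOR 0 XOR 1 XOR 0 XOR 0 XOR 0 XOR 0 XOR 1 XOR 1 XOR 0 XOR 0 XOR 1 XOR 1 XOR 0 XOR 1 XOR 0 XOR 1 XOR 0 = 0

0


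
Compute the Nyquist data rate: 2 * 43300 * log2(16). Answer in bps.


Rate = 2 * B * log2(M) = 2 * 43300 * 4.0 = 346400.0

346400.0 bps


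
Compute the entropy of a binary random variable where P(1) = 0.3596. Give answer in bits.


H = -p*log2(p) - (1-p)*log2(1-p). -0.3596*log2(0.3596) = 0.530602; -0.6404*log2(0.6404) = 0.411748. H = 0.530602 + 0.411748 = 0.9424

0.9424 bits


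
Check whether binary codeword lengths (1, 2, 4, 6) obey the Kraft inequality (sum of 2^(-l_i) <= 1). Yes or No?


Kraft sum = sum(2^(-l_i)) = 0.8281, need <= 1. Result: satisfied (a binary prefix-free code with these lengths exists)

Yes


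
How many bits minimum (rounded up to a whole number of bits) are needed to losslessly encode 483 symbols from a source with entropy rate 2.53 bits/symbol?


Minimum bits >= n * H = 483 * 2.53 = 1221.99, rounded up to a whole number of bits = 1222

1222 bits


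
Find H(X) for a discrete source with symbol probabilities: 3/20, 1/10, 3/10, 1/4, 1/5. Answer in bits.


H = -sum(p_i * log2(p_i)). Terms: -(3/20)*log2(3/20) = 0.410545; -(1/10)*log2(1/10) = 0.332193; -(3/10)*log2(3/10) = 0.521090; -(1/4)*log2(1/4) = 0.500000; -(1/5)*log2(1/5) = 0.464386. H = 0.410545 + 0.332193 + 0.521090 + 0.500000 + 0.464386 = 2.2282

2.2282 bits


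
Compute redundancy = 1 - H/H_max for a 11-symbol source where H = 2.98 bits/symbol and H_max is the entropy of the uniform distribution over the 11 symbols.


H_max = log2(K) = log2(11) = 3.4594 bits/symbol. Redundancy = 1 - H/H_max = 1 - 2.98/3.4594 = 1 - 0.8614 = 0.1386

0.1386


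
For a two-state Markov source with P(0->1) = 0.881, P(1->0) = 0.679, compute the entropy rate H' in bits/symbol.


Stationary distribution: pi_0 = p10/(p01+p10) = 0.4353, pi_1 = 0.5647. Entropy rate H' = pi_0*H(p01) + pi_1*H(p10) = 0.4353*0.5265 + 0.5647*0.9055 = 0.7405

0.7405 bits/symbol


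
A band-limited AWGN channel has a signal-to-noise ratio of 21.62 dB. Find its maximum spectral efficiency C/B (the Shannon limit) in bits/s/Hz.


SNR_linear = 10^(21.62/10) = 145.2112; C/B = log2(1 + SNR_linear) = log2(1 + 145.2112) = 7.1919

7.1919 bits/s/Hz


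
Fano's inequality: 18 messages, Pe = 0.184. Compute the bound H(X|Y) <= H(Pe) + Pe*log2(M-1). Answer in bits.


H(Pe) = -Pe*log2(Pe) - (1-Pe)*log2(1-Pe) = -0.184*log2(0.184) - 0.816*log2(0.816) = 0.449369 + 0.239381 = 0.6887. Pe*log2(M-1) = 0.184*log2(17) = 0.752093. Bound = H(Pe) + Pe*log2(M-1) = 0.449369 + 0.239381 + 0.752093 = 1.4408

1.4408 bits


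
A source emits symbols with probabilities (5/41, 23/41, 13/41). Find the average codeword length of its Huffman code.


Huffman construction (repeatedly merge the two least-probable nodes; each merge adds 1 bit to every symbol beneath it): 5/41 + 13/41 = 18/41; 18/41 + 23/41 = 1. Resulting codeword lengths (in the order the probabilities were given): (2, 1, 2). L_avg = sum(p_i * l_i) = 5/41*2 + 23/41*1 + 13/41*2 = 59/41 = 1.439

1.439 bits


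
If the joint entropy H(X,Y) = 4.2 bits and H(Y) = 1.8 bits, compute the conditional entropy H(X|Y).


H(X|Y) = H(X,Y) - H(Y) = 4.2 - 1.8 = 2.4

2.4 bits


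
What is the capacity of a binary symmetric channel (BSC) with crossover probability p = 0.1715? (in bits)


H(p) = -p*log2(p) - (1-p)*log2(1-p) = -0.1715*log2(0.1715) - 0.8285*log2(0.8285) = 0.436248 + 0.224877 = 0.6611. C = 1 - H(p) = 1 - 0.6611 = 0.3389

0.3389 bits


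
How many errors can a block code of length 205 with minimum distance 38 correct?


Correction capability = floor((d-1)/2) = floor((38-1)/2) = 18

18 errors


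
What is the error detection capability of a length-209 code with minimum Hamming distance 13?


Detection capability = d_min - 1 = 13 - 1 = 12

12 errors


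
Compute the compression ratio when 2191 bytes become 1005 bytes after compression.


Ratio = original / compressed = 2191 / 1005 = 2.1801

2.1801


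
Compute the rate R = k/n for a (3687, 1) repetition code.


Rate = k/n = 1/3687

1/3687


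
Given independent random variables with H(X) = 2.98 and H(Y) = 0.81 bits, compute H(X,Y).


For independent variables, H(X,Y) = H(X) + H(Y) = 2.98 + 0.81 = 3.79

3.79 bits


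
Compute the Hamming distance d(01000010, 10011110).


Count differing positions: ^ ^ . ^ ^ ^ . . = 5 differences

5


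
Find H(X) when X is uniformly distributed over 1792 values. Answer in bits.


H = log2(n) = log2(1792) = 10.8074

10.8074 bits


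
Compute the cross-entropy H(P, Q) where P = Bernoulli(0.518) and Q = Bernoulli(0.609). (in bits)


H(P,Q) = -p*log2(q) - (1-p)*log2(1-q). -0.518*log2(0.609) = 0.370622; -0.482*log2(0.391) = 0.652994. H(P,Q) = 0.370622 + 0.652994 = 1.0236

1.0236 bits


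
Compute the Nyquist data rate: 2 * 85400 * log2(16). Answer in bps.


Rate = 2 * B * log2(M) = 2 * 85400 * 4.0 = 683200.0

683200.0 bps


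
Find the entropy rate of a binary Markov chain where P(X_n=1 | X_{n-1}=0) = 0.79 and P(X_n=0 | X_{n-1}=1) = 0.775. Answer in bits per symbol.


Stationary distribution: pi_0 = p10/(p01+p10) = 0.4952, pi_1 = 0.5048. Entropy rate H' = pi_0*H(p01) + pi_1*H(p10) = 0.4952*0.7415 + 0.5048*0.7692 = 0.7555

0.7555 bits/symbol


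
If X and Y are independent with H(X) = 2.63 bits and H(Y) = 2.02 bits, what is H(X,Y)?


For independent variables, H(X,Y) = H(X) + H(Y) = 2.63 + 2.02 = 4.65

4.65 bits


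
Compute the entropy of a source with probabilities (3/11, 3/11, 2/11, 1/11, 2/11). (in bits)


H = -sum(p_i * log2(p_i)). Terms: -(3/11)*log2(3/11) = 0.511219; -(3/11)*log2(3/11) = 0.511219; -(2/11)*log2(2/11) = 0.447169; -(1/11)*log2(1/11) = 0.314494; -(2/11)*log2(2/11) = 0.447169. H = 0.511219 + 0.511219 + 0.447169 + 0.314494 + 0.447169 = 2.2313

2.2313 bits


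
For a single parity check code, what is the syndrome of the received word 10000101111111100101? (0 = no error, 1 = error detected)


Syndrome = XOR of all bits = 1 XOR 0 XOR 0 XOR 0 XOR 0 XOR 1 XOR 0 XOR 1 XOR 1 XOR 1 XOR 1 XOR 1 XOR 1 XOR 1 XOR 1 XOR 0 XOR 0 XOR 1 XOR 0 XOR 1 = 0

0


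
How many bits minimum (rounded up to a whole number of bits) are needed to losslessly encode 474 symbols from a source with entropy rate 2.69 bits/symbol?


Minimum bits >= n * H = 474 * 2.69 = 1275.06, rounded up to a whole number of bits = 1276

1276 bits


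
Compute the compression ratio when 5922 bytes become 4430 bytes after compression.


Ratio = original / compressed = 5922 / 4430 = 1.3368

1.3368


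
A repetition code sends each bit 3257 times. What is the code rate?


Rate = k/n = 1/3257

1/3257


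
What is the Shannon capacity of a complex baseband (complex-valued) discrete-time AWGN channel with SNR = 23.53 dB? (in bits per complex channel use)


SNR_linear = 10^(23.53/10) = 225.4239; C = log2(1 + SNR_linear) = log2(1 + 225.4239) = 7.8229

7.8229 bits/channel use


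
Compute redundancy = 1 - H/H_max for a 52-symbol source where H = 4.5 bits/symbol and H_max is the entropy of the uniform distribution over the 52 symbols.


H_max = log2(K) = log2(52) = 5.7004 bits/symbol. Redundancy = 1 - H/H_max = 1 - 4.5/5.7004 = 1 - 0.7894 = 0.2106

0.2106


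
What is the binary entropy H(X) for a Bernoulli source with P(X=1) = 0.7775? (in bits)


H = -p*log2(p) - (1-p)*log2(1-p). -0.7775*log2(0.7775) = 0.282299; -0.2225*log2(0.2225) = 0.482407. H = 0.282299 + 0.482407 = 0.7647

0.7647 bits


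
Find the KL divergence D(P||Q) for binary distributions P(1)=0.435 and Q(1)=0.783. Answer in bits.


KL = p*log2(p/q) + (1-p)*log2((1-p)/(1-q)) = 0.435*log2(0.435/0.783) + 0.565*log2(0.565/0.217) = 0.4111

0.4111 bits


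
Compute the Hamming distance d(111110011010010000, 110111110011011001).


Count differing positions: . . ^ . . ^ ^ . ^ . . ^ . . ^ . . ^ = 7 differences

7


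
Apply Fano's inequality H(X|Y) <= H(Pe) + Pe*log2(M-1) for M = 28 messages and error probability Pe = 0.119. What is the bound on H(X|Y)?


H(Pe) = -Pe*log2(Pe) - (1-Pe)*log2(1-Pe) = -0.119*log2(0.119) - 0.881*log2(0.881) = 0.365445 + 0.161035 = 0.5265. Pe*log2(M-1) = 0.119*log2(27) = 0.565832. Bound = H(Pe) + Pe*log2(M-1) = 0.365445 + 0.161035 + 0.565832 = 1.0923

1.0923 bits


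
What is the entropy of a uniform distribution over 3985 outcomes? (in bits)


H = log2(n) = log2(3985) = 11.9604

11.9604 bits


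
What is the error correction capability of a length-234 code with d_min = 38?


Correction capability = floor((d-1)/2) = floor((38-1)/2) = 18

18 errors


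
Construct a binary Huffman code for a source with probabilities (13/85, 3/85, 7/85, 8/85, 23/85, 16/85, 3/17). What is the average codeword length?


Huffman construction (repeatedly merge the two least-probable nodes; each merge adds 1 bit to every symbol beneath it): 3/85 + 7/85 = 2/17; 8/85 + 2/17 = 18/85; 13/85 + 3/17 = 28/85; 16/85 + 18/85 = 2/5; 23/85 + 28/85 = 3/5; 2/5 + 3/5 = 1. Resulting codeword lengths (in the order the probabilities were given): (3, 4, 4, 3, 2, 2, 3). L_avg = sum(p_i * l_i) = 13/85*3 + 3/85*4 + 7/85*4 + 8/85*3 + 23/85*2 + 16/85*2 + 3/17*3 = 226/85 = 2.6588

2.6588 bits


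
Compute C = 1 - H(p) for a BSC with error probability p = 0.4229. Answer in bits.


H(p) = -p*log2(p) - (1-p)*log2(1-p) = -0.4229*log2(0.4229) - 0.5771*log2(0.5771) = 0.525078 + 0.457702 = 0.9828. C = 1 - H(p) = 1 - 0.9828 = 0.0172

0.0172 bits


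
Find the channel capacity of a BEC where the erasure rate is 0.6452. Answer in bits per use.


C = 1 - epsilon = 1 - 0.6452 = 0.3548

0.3548 bits


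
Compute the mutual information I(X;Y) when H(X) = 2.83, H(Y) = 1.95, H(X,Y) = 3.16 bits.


I(X;Y) = H(X) + H(Y) - H(X,Y) = 2.83 + 1.95 - 3.16 = 1.62

1.62 bits


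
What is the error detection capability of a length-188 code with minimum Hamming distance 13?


Detection capability = d_min - 1 = 13 - 1 = 12

12 errors


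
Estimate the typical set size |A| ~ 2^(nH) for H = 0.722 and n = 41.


log2|A_typical| = nH = 41 * 0.722 = 29.602, so |A_typical| ~ 2^29.602 = 8.149e+08

8.149e+08


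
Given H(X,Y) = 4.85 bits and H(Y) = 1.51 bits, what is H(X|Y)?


H(X|Y) = H(X,Y) - H(Y) = 4.85 - 1.51 = 3.34

3.34 bits


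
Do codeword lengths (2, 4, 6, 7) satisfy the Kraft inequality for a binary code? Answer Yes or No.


Kraft sum = sum(2^(-l_i)) = 0.3359, need <= 1. Result: satisfied (a binary prefix-free code with these lengths exists)

Yes


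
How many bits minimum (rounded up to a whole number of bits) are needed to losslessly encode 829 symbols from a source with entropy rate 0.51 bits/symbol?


Minimum bits >= n * H = 829 * 0.51 = 422.79, rounded up to a whole number of bits = 423

423 bits


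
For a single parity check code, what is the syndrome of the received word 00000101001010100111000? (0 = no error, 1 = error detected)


Syndrome = XOR of all bits = 0 XOR 0 XOR 0 XOR 0 XOR 0 XOR 1 XOR 0 XOR 1 XOR 0 XOR 0 XOR 1 XOR 0 XOR 1 XOR 0 XOR 1 XOR 0 XOR 0 XOR 1 XOR 1 XOR 1 XOR 0 XOR 0 XOR 0 = 0

0


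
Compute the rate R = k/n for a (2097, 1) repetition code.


Rate = k/n = 1/2097

1/2097


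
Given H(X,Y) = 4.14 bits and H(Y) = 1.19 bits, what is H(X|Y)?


H(X|Y) = H(X,Y) - H(Y) = 4.14 - 1.19 = 2.95

2.95 bits


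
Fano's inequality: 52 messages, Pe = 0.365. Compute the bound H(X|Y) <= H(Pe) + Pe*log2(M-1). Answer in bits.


H(Pe) = -Pe*log2(Pe) - (1-Pe)*log2(1-Pe) = -0.365*log2(0.365) - 0.635*log2(0.635) = 0.530722 + 0.416034 = 0.9468. Pe*log2(M-1) = 0.365*log2(51) = 2.070435. Bound = H(Pe) + Pe*log2(M-1) = 0.530722 + 0.416034 + 2.070435 = 3.0172

3.0172 bits


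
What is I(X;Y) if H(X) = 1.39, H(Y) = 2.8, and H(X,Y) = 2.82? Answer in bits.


I(X;Y) = H(X) + H(Y) - H(X,Y) = 1.39 + 2.8 - 2.82 = 1.37

1.37 bits


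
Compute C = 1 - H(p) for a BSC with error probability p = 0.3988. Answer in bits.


H(p) = -p*log2(p) - (1-p)*log2(1-p) = -0.3988*log2(0.3988) - 0.6012*log2(0.6012) = 0.528914 + 0.441331 = 0.9702. C = 1 - H(p) = 1 - 0.9702 = 0.0298

0.0298 bits


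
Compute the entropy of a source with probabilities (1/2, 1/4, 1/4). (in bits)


H = -sum(p_i * log2(p_i)). Terms: -(1/2)*log2(1/2) = 0.500000; -(1/4)*log2(1/4) = 0.500000; -(1/4)*log2(1/4) = 0.500000. H = 0.500000 + 0.500000 + 0.500000 = 1.5

1.5 bits


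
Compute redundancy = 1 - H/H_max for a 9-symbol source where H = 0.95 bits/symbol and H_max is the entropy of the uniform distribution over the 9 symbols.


H_max = log2(K) = log2(9) = 3.1699 bits/symbol. Redundancy = 1 - H/H_max = 1 - 0.95/3.1699 = 1 - 0.2997 = 0.7003

0.7003


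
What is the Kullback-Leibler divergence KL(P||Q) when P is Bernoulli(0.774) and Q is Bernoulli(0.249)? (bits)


KL = p*log2(p/q) + (1-p)*log2((1-p)/(1-q)) = 0.774*log2(0.774/0.249) + 0.226*log2(0.226/0.751) = 0.8749

0.8749 bits


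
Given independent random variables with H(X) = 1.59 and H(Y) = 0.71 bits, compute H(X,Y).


For independent variables, H(X,Y) = H(X) + H(Y) = 1.59 + 0.71 = 2.3

2.3 bits


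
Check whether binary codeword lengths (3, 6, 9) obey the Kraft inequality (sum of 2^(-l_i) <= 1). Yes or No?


Kraft sum = sum(2^(-l_i)) = 0.1426, need <= 1. Result: satisfied (a binary prefix-free code with these lengths exists)

Yes


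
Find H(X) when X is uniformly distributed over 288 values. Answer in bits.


H = log2(n) = log2(288) = 8.1699

8.1699 bits


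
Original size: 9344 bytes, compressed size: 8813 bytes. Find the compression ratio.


Ratio = original / compressed = 9344 / 8813 = 1.0603

1.0603


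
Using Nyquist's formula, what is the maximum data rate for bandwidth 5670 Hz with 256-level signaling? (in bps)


Rate = 2 * B * log2(M) = 2 * 5670 * 8.0 = 90720.0

90720.0 bps


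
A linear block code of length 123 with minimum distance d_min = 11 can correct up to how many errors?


Correction capability = floor((d-1)/2) = floor((11-1)/2) = 5

5 errors


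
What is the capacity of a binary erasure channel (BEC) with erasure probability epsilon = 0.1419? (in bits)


C = 1 - epsilon = 1 - 0.1419 = 0.8581

0.8581 bits


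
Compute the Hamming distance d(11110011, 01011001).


Count differing positions: ^ . ^ . ^ . ^ . = 4 differences

4


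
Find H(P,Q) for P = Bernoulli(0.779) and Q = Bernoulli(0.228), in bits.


H(P,Q) = -p*log2(q) - (1-p)*log2(1-q). -0.779*log2(0.228) = 1.661525; -0.221*log2(0.772) = 0.082505. H(P,Q) = 1.661525 + 0.082505 = 1.744

1.744 bits


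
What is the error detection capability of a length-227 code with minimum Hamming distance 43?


Detection capability = d_min - 1 = 43 - 1 = 42

42 errors


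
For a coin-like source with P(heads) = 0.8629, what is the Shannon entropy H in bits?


H = -p*log2(p) - (1-p)*log2(1-p). -0.8629*log2(0.8629) = 0.183569; -0.1371*log2(0.1371) = 0.393025. H = 0.183569 + 0.393025 = 0.5766

0.5766 bits


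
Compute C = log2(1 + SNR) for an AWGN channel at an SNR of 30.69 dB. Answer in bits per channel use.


SNR_linear = 10^(30.69/10) = 1172.1954; C = log2(1 + SNR_linear) = log2(1 + 1172.1954) = 10.1962

10.1962 bits/channel use


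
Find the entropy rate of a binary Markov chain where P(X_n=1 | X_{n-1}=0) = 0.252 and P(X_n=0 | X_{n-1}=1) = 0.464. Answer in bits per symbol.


Stationary distribution: pi_0 = p10/(p01+p10) = 0.648, pi_1 = 0.352. Entropy rate H' = pi_0*H(p01) + pi_1*H(p10) = 0.648*0.8144 + 0.352*0.9963 = 0.8784

0.8784 bits/symbol


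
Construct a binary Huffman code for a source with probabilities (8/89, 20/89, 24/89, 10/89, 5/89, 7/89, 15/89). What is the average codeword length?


Huffman construction (repeatedly merge the two least-probable nodes; each merge adds 1 bit to every symbol beneath it): 5/89 + 7/89 = 12/89; 8/89 + 10/89 = 18/89; 12/89 + 15/89 = 27/89; 18/89 + 20/89 = 38/89; 24/89 + 27/89 = 51/89; 38/89 + 51/89 = 1. Resulting codeword lengths (in the order the probabilities were given): (3, 2, 2, 3, 4, 4, 3). L_avg = sum(p_i * l_i) = 8/89*3 + 20/89*2 + 24/89*2 + 10/89*3 + 5/89*4 + 7/89*4 + 15/89*3 = 235/89 = 2.6404

2.6404 bits


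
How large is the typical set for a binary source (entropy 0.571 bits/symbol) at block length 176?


log2|A_typical| = nH = 176 * 0.571 = 100.496, so |A_typical| ~ 2^100.496 = 1.788e+30

1.788e+30


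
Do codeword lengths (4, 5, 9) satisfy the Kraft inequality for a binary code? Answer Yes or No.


Kraft sum = sum(2^(-l_i)) = 0.0957, need <= 1. Result: satisfied (a binary prefix-free code with these lengths exists)

Yes


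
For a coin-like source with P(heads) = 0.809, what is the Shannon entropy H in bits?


H = -p*log2(p) - (1-p)*log2(1-p). -0.809*log2(0.809) = 0.247383; -0.191*log2(0.191) = 0.456176. H = 0.247383 + 0.456176 = 0.7036

0.7036 bits


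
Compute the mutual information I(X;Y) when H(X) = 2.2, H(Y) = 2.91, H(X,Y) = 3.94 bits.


I(X;Y) = H(X) + H(Y) - H(X,Y) = 2.2 + 2.91 - 3.94 = 1.17

1.17 bits


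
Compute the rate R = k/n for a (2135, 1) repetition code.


Rate = k/n = 1/2135

1/2135


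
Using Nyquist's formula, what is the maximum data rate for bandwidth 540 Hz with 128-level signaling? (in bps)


Rate = 2 * B * log2(M) = 2 * 540 * 7.0 = 7560.0

7560.0 bps


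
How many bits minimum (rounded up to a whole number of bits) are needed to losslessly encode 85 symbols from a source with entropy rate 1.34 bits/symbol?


Minimum bits >= n * H = 85 * 1.34 = 113.9, rounded up to a whole number of bits = 114

114 bits


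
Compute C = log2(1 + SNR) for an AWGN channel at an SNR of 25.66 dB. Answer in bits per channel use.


SNR_linear = 10^(25.66/10) = 368.129; C = log2(1 + SNR_linear) = log2(1 + 368.129) = 8.528

8.528 bits/channel use


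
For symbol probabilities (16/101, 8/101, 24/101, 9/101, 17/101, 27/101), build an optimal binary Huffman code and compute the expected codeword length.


Huffman construction (repeatedly merge the two least-probable nodes; each merge adds 1 bit to every symbol beneath it): 8/101 + 9/101 = 17/101; 16/101 + 17/101 = 33/101; 17/101 + 24/101 = 41/101; 27/101 + 33/101 = 60/101; 41/101 + 60/101 = 1. Resulting codeword lengths (in the order the probabilities were given): (3, 3, 2, 3, 3, 2). L_avg = sum(p_i * l_i) = 16/101*3 + 8/101*3 + 24/101*2 + 9/101*3 + 17/101*3 + 27/101*2 = 252/101 = 2.495

2.495 bits


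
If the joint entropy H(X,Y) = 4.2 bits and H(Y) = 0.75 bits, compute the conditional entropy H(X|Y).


H(X|Y) = H(X,Y) - H(Y) = 4.2 - 0.75 = 3.45

3.45 bits


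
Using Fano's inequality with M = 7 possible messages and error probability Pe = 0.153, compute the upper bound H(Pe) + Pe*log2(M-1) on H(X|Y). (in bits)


H(Pe) = -Pe*log2(Pe) - (1-Pe)*log2(1-Pe) = -0.153*log2(0.153) - 0.847*log2(0.847) = 0.414385 + 0.202913 = 0.6173. Pe*log2(M-1) = 0.153*log2(6) = 0.395499. Bound = H(Pe) + Pe*log2(M-1) = 0.414385 + 0.202913 + 0.395499 = 1.0128

1.0128 bits


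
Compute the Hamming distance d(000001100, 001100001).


Count differing positions: . . ^ ^ . ^ ^ . ^ = 5 differences

5


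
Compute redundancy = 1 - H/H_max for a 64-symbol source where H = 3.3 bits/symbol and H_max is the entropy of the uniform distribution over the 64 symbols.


H_max = log2(K) = log2(64) = 6.0 bits/symbol. Redundancy = 1 - H/H_max = 1 - 3.3/6.0 = 1 - 0.55 = 0.45

0.45


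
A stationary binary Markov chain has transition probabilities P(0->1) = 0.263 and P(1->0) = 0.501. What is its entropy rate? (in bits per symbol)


Stationary distribution: pi_0 = p10/(p01+p10) = 0.6558, pi_1 = 0.3442. Entropy rate H' = pi_0*H(p01) + pi_1*H(p10) = 0.6558*0.8312 + 0.3442*1.0 = 0.8893

0.8893 bits/symbol


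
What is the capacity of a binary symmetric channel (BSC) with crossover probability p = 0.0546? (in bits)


H(p) = -p*log2(p) - (1-p)*log2(1-p) = -0.0546*log2(0.0546) - 0.9454*log2(0.9454) = 0.229045 + 0.076580 = 0.3056. C = 1 - H(p) = 1 - 0.3056 = 0.6944

0.6944 bits


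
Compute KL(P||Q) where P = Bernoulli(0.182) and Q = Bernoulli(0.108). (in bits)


KL = p*log2(p/q) + (1-p)*log2((1-p)/(1-q)) = 0.182*log2(0.182/0.108) + 0.818*log2(0.818/0.892) = 0.0348

0.0348 bits


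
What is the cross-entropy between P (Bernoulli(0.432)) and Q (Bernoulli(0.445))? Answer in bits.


H(P,Q) = -p*log2(q) - (1-p)*log2(1-q). -0.432*log2(0.445) = 0.504629; -0.568*log2(0.555) = 0.482482. H(P,Q) = 0.504629 + 0.482482 = 0.9871

0.9871 bits


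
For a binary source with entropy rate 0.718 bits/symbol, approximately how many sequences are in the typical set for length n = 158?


log2|A_typical| = nH = 158 * 0.718 = 113.444, so |A_typical| ~ 2^113.444 = 1.413e+34

1.413e+34


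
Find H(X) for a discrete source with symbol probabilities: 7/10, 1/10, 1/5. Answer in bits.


H = -sum(p_i * log2(p_i)). Terms: -(7/10)*log2(7/10) = 0.360201; -(1/10)*log2(1/10) = 0.332193; -(1/5)*log2(1/5) = 0.464386. H = 0.360201 + 0.332193 + 0.464386 = 1.1568

1.1568 bits


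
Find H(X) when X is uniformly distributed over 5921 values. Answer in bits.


H = log2(n) = log2(5921) = 12.5316

12.5316 bits


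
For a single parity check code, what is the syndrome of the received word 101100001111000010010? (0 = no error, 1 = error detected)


Syndrome = XOR of all bits = 1 XOR 0 XOR 1 XOR 1 XOR 0 XOR 0 XOR 0 XOR 0 XOR 1 XOR 1 XOR 1 XOR 1 XOR 0 XOR 0 XOR 0 XOR 0 XOR 1 XOR 0 XOR 0 XOR 1 XOR 0 = 1

1


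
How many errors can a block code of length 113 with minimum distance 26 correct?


Correction capability = floor((d-1)/2) = floor((26-1)/2) = 12

12 errors


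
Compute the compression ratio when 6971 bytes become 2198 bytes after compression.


Ratio = original / compressed = 6971 / 2198 = 3.1715

3.1715


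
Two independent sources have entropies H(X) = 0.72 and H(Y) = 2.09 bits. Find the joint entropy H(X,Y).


For independent variables, H(X,Y) = H(X) + H(Y) = 0.72 + 2.09 = 2.81

2.81 bits


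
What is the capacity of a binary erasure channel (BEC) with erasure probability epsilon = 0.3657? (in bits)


C = 1 - epsilon = 1 - 0.3657 = 0.6343

0.6343 bits


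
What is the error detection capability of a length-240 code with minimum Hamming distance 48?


Detection capability = d_min - 1 = 48 - 1 = 47

47 errors


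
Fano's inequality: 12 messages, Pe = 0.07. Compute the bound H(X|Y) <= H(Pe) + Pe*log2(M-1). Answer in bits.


H(Pe) = -Pe*log2(Pe) - (1-Pe)*log2(1-Pe) = -0.07*log2(0.07) - 0.93*log2(0.93) = 0.268555 + 0.097369 = 0.3659. Pe*log2(M-1) = 0.07*log2(11) = 0.242160. Bound = H(Pe) + Pe*log2(M-1) = 0.268555 + 0.097369 + 0.242160 = 0.6081

0.6081 bits


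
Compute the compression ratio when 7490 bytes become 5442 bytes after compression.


Ratio = original / compressed = 7490 / 5442 = 1.3763

1.3763


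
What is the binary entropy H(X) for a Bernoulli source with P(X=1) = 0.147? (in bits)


H = -p*log2(p) - (1-p)*log2(1-p). -0.147*log2(0.147) = 0.406618; -0.853*log2(0.853) = 0.195663. H = 0.406618 + 0.195663 = 0.6023

0.6023 bits


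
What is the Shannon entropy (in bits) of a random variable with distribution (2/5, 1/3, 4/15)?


H = -sum(p_i * log2(p_i)). Terms: -(2/5)*log2(2/5) = 0.528771; -(1/3)*log2(1/3) = 0.528321; -(4/15)*log2(4/15) = 0.508504. H = 0.528771 + 0.528321 + 0.508504 = 1.5656

1.5656 bits


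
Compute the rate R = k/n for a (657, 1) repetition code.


Rate = k/n = 1/657

1/657


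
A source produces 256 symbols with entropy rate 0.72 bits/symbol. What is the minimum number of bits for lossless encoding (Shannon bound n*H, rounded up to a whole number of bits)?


Minimum bits >= n * H = 256 * 0.72 = 184.32, rounded up to a whole number of bits = 185

185 bits


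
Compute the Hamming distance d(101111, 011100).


Count differing positions: ^ ^ . . ^ ^ = 4 differences

4


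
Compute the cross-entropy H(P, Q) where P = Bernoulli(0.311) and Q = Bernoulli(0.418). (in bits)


H(P,Q) = -p*log2(q) - (1-p)*log2(1-q). -0.311*log2(0.418) = 0.391370; -0.689*log2(0.582) = 0.538046. H(P,Q) = 0.391370 + 0.538046 = 0.9294

0.9294 bits


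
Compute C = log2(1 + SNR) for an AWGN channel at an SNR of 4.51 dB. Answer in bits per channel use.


SNR_linear = 10^(4.51/10) = 2.8249; C = log2(1 + SNR_linear) = log2(1 + 2.8249) = 1.9354

1.9354 bits/channel use


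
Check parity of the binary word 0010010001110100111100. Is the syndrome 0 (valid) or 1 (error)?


Syndrome = XOR of all bits = 0 XOR 0 XOR 1 XOR 0 XOR 0 XOR 1 XOR 0 XOR 0 XOR 0 XOR 1 XOR 1 XOR 1 XOR 0 XOR 1 XOR 0 XOR 0 XOR 1 XOR 1 XOR 1 XOR 1 XOR 0 XOR 0 = 0

0


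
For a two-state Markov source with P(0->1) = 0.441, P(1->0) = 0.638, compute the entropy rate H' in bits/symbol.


Stationary distribution: pi_0 = p10/(p01+p10) = 0.5913, pi_1 = 0.4087. Entropy rate H' = pi_0*H(p01) + pi_1*H(p10) = 0.5913*0.9899 + 0.4087*0.9443 = 0.9713

0.9713 bits/symbol


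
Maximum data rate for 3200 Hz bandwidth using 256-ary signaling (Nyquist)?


Rate = 2 * B * log2(M) = 2 * 3200 * 8.0 = 51200.0

51200.0 bps


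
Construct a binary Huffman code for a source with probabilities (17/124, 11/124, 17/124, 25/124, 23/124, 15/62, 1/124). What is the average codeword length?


Huffman construction (repeatedly merge the two least-probable nodes; each merge adds 1 bit to every symbol beneath it): 1/124 + 11/124 = 3/31; 3/31 + 17/124 = 29/124; 17/124 + 23/124 = 10/31; 25/124 + 29/124 = 27/62; 15/62 + 10/31 = 35/62; 27/62 + 35/62 = 1. Resulting codeword lengths (in the order the probabilities were given): (3, 4, 3, 2, 3, 2, 4). L_avg = sum(p_i * l_i) = 17/124*3 + 11/124*4 + 17/124*3 + 25/124*2 + 23/124*3 + 15/62*2 + 1/124*4 = 329/124 = 2.6532

2.6532 bits


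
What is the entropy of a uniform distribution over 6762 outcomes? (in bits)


H = log2(n) = log2(6762) = 12.7232

12.7232 bits


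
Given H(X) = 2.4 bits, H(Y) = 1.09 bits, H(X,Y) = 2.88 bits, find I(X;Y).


I(X;Y) = H(X) + H(Y) - H(X,Y) = 2.4 + 1.09 - 2.88 = 0.61

0.61 bits


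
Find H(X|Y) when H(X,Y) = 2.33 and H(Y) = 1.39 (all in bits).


H(X|Y) = H(X,Y) - H(Y) = 2.33 - 1.39 = 0.94

0.94 bits


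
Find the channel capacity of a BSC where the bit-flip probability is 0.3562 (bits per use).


H(p) = -p*log2(p) - (1-p)*log2(1-p) = -0.3562*log2(0.3562) - 0.6438*log2(0.6438) = 0.530467 + 0.409016 = 0.9395. C = 1 - H(p) = 1 - 0.9395 = 0.0605

0.0605 bits


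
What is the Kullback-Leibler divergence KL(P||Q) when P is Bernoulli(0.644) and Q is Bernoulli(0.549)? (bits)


KL = p*log2(p/q) + (1-p)*log2((1-p)/(1-q)) = 0.644*log2(0.644/0.549) + 0.356*log2(0.356/0.451) = 0.0268

0.0268 bits


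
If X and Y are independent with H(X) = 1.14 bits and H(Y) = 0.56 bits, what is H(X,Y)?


For independent variables, H(X,Y) = H(X) + H(Y) = 1.14 + 0.56 = 1.7

1.7 bits


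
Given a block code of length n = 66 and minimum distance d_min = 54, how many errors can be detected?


Detection capability = d_min - 1 = 54 - 1 = 53

53 errors


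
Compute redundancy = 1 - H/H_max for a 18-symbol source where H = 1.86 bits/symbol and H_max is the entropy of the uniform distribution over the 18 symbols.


H_max = log2(K) = log2(18) = 4.1699 bits/symbol. Redundancy = 1 - H/H_max = 1 - 1.86/4.1699 = 1 - 0.4461 = 0.5539

0.5539


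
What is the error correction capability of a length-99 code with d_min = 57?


Correction capability = floor((d-1)/2) = floor((57-1)/2) = 28

28 errors


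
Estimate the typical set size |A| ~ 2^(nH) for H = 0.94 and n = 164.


log2|A_typical| = nH = 164 * 0.94 = 154.16, so |A_typical| ~ 2^154.16 = 2.551e+46

2.551e+46


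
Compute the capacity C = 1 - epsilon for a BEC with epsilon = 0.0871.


C = 1 - epsilon = 1 - 0.0871 = 0.9129

0.9129 bits


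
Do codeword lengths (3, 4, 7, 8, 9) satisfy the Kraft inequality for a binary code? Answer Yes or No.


Kraft sum = sum(2^(-l_i)) = 0.2012, need <= 1. Result: satisfied (a binary prefix-free code with these lengths exists)

Yes


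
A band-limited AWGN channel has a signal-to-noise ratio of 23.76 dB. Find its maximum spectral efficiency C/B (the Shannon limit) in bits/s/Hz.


SNR_linear = 10^(23.76/10) = 237.684; C/B = log2(1 + SNR_linear) = log2(1 + 237.684) = 7.899

7.899 bits/s/Hz


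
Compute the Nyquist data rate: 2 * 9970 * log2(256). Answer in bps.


Rate = 2 * B * log2(M) = 2 * 9970 * 8.0 = 159520.0

159520.0 bps


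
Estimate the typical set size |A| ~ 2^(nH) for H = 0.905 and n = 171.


log2|A_typical| = nH = 171 * 0.905 = 154.755, so |A_typical| ~ 2^154.755 = 3.854e+46

3.854e+46


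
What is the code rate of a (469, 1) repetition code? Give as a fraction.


Rate = k/n = 1/469

1/469


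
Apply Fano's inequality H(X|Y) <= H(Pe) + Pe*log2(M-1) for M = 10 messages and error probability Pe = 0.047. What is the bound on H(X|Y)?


H(Pe) = -Pe*log2(Pe) - (1-Pe)*log2(1-Pe) = -0.047*log2(0.047) - 0.953*log2(0.953) = 0.207326 + 0.066188 = 0.2735. Pe*log2(M-1) = 0.047*log2(9) = 0.148986. Bound = H(Pe) + Pe*log2(M-1) = 0.207326 + 0.066188 + 0.148986 = 0.4225

0.4225 bits


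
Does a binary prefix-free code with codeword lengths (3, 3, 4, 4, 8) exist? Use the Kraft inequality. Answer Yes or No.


Kraft sum = sum(2^(-l_i)) = 0.3789, need <= 1. Result: satisfied (a binary prefix-free code with these lengths exists)

Yes


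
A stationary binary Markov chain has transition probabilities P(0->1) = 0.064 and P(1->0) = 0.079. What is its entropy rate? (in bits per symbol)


Stationary distribution: pi_0 = p10/(p01+p10) = 0.5524, pi_1 = 0.4476. Entropy rate H' = pi_0*H(p01) + pi_1*H(p10) = 0.5524*0.3431 + 0.4476*0.3986 = 0.368

0.368 bits/symbol


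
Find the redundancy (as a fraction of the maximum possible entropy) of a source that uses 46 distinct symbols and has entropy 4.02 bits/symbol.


H_max = log2(K) = log2(46) = 5.5236 bits/symbol. Redundancy = 1 - H/H_max = 1 - 4.02/5.5236 = 1 - 0.7278 = 0.2722

0.2722


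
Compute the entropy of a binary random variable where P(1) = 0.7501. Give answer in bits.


H = -p*log2(p) - (1-p)*log2(1-p). -0.7501*log2(0.7501) = 0.311175; -0.2499*log2(0.2499) = 0.499944. H = 0.311175 + 0.499944 = 0.8111

0.8111 bits


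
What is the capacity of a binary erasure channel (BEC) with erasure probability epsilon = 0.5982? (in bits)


C = 1 - epsilon = 1 - 0.5982 = 0.4018

0.4018 bits


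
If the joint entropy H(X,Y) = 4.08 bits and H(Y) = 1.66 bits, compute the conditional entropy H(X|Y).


H(X|Y) = H(X,Y) - H(Y) = 4.08 - 1.66 = 2.42

2.42 bits


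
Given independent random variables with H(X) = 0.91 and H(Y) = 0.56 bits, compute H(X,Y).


For independent variables, H(X,Y) = H(X) + H(Y) = 0.91 + 0.56 = 1.47

1.47 bits


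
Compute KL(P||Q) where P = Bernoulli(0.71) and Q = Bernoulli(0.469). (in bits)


KL = p*log2(p/q) + (1-p)*log2((1-p)/(1-q)) = 0.71*log2(0.71/0.469) + 0.29*log2(0.29/0.531) = 0.1717

0.1717 bits


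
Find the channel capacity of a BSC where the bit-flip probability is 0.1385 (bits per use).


H(p) = -p*log2(p) - (1-p)*log2(1-p) = -0.1385*log2(0.1385) - 0.8615*log2(0.8615) = 0.395008 + 0.185289 = 0.5803. C = 1 - H(p) = 1 - 0.5803 = 0.4197

0.4197 bits


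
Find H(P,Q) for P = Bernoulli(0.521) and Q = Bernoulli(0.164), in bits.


H(P,Q) = -p*log2(q) - (1-p)*log2(1-q). -0.521*log2(0.164) = 1.358889; -0.479*log2(0.836) = 0.123786. H(P,Q) = 1.358889 + 0.123786 = 1.4827

1.4827 bits


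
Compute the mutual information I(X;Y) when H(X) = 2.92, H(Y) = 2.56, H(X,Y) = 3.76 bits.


I(X;Y) = H(X) + H(Y) - H(X,Y) = 2.92 + 2.56 - 3.76 = 1.72

1.72 bits


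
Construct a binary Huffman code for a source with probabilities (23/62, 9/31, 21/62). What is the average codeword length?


Huffman construction (repeatedly merge the two least-probable nodes; each merge adds 1 bit to every symbol beneath it): 9/31 + 21/62 = 39/62; 23/62 + 39/62 = 1. Resulting codeword lengths (in the order the probabilities were given): (1, 2, 2). L_avg = sum(p_i * l_i) = 23/62*1 + 9/31*2 + 21/62*2 = 101/62 = 1.629

1.629 bits


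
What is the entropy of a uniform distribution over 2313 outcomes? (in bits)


H = log2(n) = log2(2313) = 11.1755

11.1755 bits


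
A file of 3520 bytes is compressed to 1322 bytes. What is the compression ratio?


Ratio = original / compressed = 3520 / 1322 = 2.6626

2.6626


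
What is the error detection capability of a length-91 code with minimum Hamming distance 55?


Detection capability = d_min - 1 = 55 - 1 = 54

54 errors


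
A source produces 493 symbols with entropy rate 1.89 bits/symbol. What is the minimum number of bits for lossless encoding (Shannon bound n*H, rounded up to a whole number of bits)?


Minimum bits >= n * H = 493 * 1.89 = 931.77, rounded up to a whole number of bits = 932

932 bits


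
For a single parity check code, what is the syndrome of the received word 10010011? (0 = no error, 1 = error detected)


Syndrome = XOR of all bits = 1 XOR 0 XOR 0 XOR 1 XOR 0 XOR 0 XOR 1 XOR 1 = 0

0


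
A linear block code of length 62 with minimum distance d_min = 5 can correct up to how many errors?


Correction capability = floor((d-1)/2) = floor((5-1)/2) = 2

2 errors


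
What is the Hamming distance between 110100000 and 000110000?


Count differing positions: ^ ^ . . ^ . . . . = 3 differences

3


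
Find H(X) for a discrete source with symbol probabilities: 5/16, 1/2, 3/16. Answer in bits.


H = -sum(p_i * log2(p_i)). Terms: -(5/16)*log2(5/16) = 0.524397; -(1/2)*log2(1/2) = 0.500000; -(3/16)*log2(3/16) = 0.452820. H = 0.524397 + 0.500000 + 0.452820 = 1.4772

1.4772 bits


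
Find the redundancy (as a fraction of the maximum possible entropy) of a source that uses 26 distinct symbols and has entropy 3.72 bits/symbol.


H_max = log2(K) = log2(26) = 4.7004 bits/symbol. Redundancy = 1 - H/H_max = 1 - 3.72/4.7004 = 1 - 0.7914 = 0.2086

0.2086


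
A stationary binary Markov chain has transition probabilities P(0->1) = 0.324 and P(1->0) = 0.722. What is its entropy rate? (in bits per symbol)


Stationary distribution: pi_0 = p10/(p01+p10) = 0.6902, pi_1 = 0.3098. Entropy rate H' = pi_0*H(p01) + pi_1*H(p10) = 0.6902*0.9087 + 0.3098*0.8527 = 0.8913

0.8913 bits/symbol


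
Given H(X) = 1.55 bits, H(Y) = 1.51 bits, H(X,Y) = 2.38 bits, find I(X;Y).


I(X;Y) = H(X) + H(Y) - H(X,Y) = 1.55 + 1.51 - 2.38 = 0.68

0.68 bits


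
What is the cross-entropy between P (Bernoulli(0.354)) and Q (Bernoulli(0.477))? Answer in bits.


H(P,Q) = -p*log2(q) - (1-p)*log2(1-q). -0.354*log2(0.477) = 0.378050; -0.646*log2(0.523) = 0.604086. H(P,Q) = 0.378050 + 0.604086 = 0.9821

0.9821 bits


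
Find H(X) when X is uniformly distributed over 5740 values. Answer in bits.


H = log2(n) = log2(5740) = 12.4868

12.4868 bits


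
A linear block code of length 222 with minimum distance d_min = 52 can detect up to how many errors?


Detection capability = d_min - 1 = 52 - 1 = 51

51 errors


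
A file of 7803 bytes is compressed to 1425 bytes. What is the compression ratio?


Ratio = original / compressed = 7803 / 1425 = 5.4758

5.4758


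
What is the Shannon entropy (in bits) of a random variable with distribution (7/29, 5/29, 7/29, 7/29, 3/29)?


H = -sum(p_i * log2(p_i)). Terms: -(7/29)*log2(7/29) = 0.494979; -(5/29)*log2(5/29) = 0.437251; -(7/29)*log2(7/29) = 0.494979; -(7/29)*log2(7/29) = 0.494979; -(3/29)*log2(3/29) = 0.338588. H = 0.494979 + 0.437251 + 0.494979 + 0.494979 + 0.338588 = 2.2608

2.2608 bits


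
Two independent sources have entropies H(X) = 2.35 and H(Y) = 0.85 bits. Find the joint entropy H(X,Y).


For independent variables, H(X,Y) = H(X) + H(Y) = 2.35 + 0.85 = 3.2

3.2 bits


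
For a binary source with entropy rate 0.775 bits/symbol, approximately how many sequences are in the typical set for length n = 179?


log2|A_typical| = nH = 179 * 0.775 = 138.725, so |A_typical| ~ 2^138.725 = 5.760e+41

5.760e+41


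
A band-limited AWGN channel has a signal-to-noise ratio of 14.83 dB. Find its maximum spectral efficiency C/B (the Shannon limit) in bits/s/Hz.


SNR_linear = 10^(14.83/10) = 30.4089; C/B = log2(1 + SNR_linear) = log2(1 + 30.4089) = 4.9731

4.9731 bits/s/Hz


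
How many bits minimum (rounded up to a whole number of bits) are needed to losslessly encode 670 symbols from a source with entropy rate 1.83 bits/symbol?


Minimum bits >= n * H = 670 * 1.83 = 1226.1, rounded up to a whole number of bits = 1227

1227 bits


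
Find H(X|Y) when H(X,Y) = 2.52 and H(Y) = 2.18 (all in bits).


H(X|Y) = H(X,Y) - H(Y) = 2.52 - 2.18 = 0.34

0.34 bits


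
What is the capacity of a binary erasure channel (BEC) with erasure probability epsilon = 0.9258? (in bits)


C = 1 - epsilon = 1 - 0.9258 = 0.0742

0.0742 bits


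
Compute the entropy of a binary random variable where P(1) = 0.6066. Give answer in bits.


H = -p*log2(p) - (1-p)*log2(1-p). -0.6066*log2(0.6066) = 0.437469; -0.3934*log2(0.3934) = 0.529489. H = 0.437469 + 0.529489 = 0.967

0.967 bits
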